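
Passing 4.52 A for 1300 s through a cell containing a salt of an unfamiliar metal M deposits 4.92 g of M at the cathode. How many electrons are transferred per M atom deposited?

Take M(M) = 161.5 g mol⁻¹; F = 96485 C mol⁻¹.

2

Q = I·t = 4.520 A × 1300.0 s = 5876 C, so n(e⁻) = 5876/96485 = 0.06090 mol.
n(M) deposited = 4.92 / 161.5 = 0.03046 mol.
Electrons per atom = n(e⁻)/n(M) = 0.06090 / 0.03046 = 2.00 ≈ 2, so the ion is M²⁺.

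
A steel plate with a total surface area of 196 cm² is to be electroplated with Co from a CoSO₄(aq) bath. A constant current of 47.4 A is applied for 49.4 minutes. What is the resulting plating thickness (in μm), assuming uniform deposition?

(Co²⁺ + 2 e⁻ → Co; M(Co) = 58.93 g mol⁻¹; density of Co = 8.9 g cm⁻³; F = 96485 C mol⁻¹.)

246 μm

Q = I·t = 47.40 × 2964.0 = 140500 C; n(e⁻) = 1.456 mol.
n(Co) = n(e⁻)/2 = 0.7281 mol, so m = 0.7281 × 58.93 = 42.90 g.
Volume = m/ρ = 42.90 / 8.9 = 4.821 cm³.
Thickness = V/A = 4.821 / 196 = 0.0246 cm = 246 μm.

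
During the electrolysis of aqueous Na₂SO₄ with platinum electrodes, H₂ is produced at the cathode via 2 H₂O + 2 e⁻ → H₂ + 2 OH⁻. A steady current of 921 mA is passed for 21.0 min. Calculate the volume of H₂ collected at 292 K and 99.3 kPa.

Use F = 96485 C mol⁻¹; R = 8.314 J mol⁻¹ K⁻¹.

0.147 L

Q = I·t = 0.9210 A × 1260.0 s = 1160 C.
n(e⁻) = Q/F = 1160 / 96485 = 0.01203 mol.
2 electrons are transferred per H₂ molecule, so n(H₂) = 0.01203 / 2 = 0.006014 mol.
V = nRT/P = (0.006014 × 8.314 × 292) / (99.3 × 10³ Pa) = 1.47 × 10⁻⁴ m³ = 0.147 L.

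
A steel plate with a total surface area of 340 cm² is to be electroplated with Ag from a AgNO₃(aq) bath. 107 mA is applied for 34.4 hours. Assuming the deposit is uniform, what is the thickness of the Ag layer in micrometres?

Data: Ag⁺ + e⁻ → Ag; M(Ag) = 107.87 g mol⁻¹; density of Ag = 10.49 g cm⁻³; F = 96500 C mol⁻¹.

Q = I·t = 0.1070 × 123840 = 13250 C; n(e⁻) = 0.1373 mol.
n(Ag) = n(e⁻)/1 = 0.1373 mol, so m = 0.1373 × 107.87 = 14.81 g.
Volume = m/ρ = 14.81 / 10.49 = 1.412 cm³.
Thickness = V/A = 1.412 / 340 = 0.00415 cm = 41.5 μm.

41.5 μm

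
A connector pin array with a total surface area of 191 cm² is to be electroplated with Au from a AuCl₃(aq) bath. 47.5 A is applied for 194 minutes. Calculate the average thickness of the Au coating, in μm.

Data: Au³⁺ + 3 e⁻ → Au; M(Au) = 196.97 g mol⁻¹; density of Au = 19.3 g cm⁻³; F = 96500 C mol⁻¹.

Q = I·t = 47.50 × 11640 = 552900 C; n(e⁻) = 5.730 mol.
n(Au) = n(e⁻)/3 = 1.910 mol, so m = 1.910 × 196.97 = 376.2 g.
Volume = m/ρ = 376.2 / 19.3 = 19.49 cm³.
Thickness = V/A = 19.49 / 191 = 0.102 cm = 1020 μm.

1020 μm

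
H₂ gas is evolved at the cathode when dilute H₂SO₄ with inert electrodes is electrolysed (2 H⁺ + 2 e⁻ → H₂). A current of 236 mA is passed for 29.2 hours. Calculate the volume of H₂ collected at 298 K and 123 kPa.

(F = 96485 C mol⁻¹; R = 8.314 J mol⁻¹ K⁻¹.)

2.59 L

Q = I·t = 0.2360 A × 105120 s = 24810 C.
n(e⁻) = Q/F = 24810 / 96485 = 0.2571 mol.
2 electrons are transferred per H₂ molecule, so n(H₂) = 0.2571 / 2 = 0.1286 mol.
V = nRT/P = (0.1286 × 8.314 × 298) / (123 × 10³ Pa) = 0.00259 m³ = 2.59 L.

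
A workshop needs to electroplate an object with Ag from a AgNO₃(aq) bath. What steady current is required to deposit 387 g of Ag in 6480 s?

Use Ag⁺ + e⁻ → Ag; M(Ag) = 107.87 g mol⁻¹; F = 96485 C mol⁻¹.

53.4 A

n(Ag) = 387 / 107.87 = 3.588 mol.
n(e⁻) = 1 × 3.588 = 3.588 mol.
Q = n(e⁻)·F = 3.588 × 96485 = 346200 C.
I = Q/t = 346200 / 6480.0 s = 53.4 A.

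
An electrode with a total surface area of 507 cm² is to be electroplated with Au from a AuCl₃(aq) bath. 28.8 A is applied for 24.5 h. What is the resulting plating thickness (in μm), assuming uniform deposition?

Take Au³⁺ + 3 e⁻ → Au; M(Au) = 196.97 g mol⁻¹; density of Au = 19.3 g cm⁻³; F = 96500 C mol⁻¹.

Q = I·t = 28.80 × 88200 = 2540000 C; n(e⁻) = 26.32 mol.
n(Au) = n(e⁻)/3 = 8.774 mol, so m = 8.774 × 196.97 = 1728 g.
Volume = m/ρ = 1728 / 19.3 = 89.55 cm³.
Thickness = V/A = 89.55 / 507 = 0.177 cm = 1770 μm.

1770 μm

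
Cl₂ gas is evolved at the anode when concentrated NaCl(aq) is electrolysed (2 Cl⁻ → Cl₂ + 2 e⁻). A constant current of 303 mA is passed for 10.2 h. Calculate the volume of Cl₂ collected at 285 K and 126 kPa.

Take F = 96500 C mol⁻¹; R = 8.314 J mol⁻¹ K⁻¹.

1.08 L

Q = I·t = 0.3030 A × 36720 s = 11130 C.
n(e⁻) = Q/F = 11130 / 96500 = 0.1153 mol.
2 electrons are transferred per Cl₂ molecule, so n(Cl₂) = 0.1153 / 2 = 0.05765 mol.
V = nRT/P = (0.05765 × 8.314 × 285) / (126 × 10³ Pa) = 0.00108 m³ = 1.08 L.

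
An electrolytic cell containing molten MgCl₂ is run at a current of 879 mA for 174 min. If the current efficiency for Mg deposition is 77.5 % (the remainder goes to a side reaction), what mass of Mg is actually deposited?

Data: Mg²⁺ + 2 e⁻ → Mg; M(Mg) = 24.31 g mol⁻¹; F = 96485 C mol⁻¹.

0.896 g

Q = I·t = 0.8790 × 10440 = 9177 C.
n(e⁻) = 9177/96485 = 0.09511 mol; theoretically n(Mg) = 0.09511/2 = 0.04756 mol, m_theo = 1.156 g.
At 77.5 % efficiency, m_actual = 0.775 × 1.156 = 0.896 g.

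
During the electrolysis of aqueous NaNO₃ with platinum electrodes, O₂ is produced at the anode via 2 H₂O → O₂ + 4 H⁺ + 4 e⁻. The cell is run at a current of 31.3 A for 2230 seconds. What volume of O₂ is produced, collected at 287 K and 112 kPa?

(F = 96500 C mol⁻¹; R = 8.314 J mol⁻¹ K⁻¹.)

Q = I·t = 31.30 A × 2230.0 s = 69800 C.
n(e⁻) = Q/F = 69800 / 96500 = 0.7233 mol.
4 electrons are transferred per O₂ molecule, so n(O₂) = 0.7233 / 4 = 0.1808 mol.
V = nRT/P = (0.1808 × 8.314 × 287) / (112 × 10³ Pa) = 0.00385 m³ = 3.85 L.

3.85 L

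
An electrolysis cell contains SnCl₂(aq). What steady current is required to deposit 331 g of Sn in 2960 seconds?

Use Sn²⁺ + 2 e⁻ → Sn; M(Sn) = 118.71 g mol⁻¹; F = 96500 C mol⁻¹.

182 A

n(Sn) = 331 / 118.71 = 2.788 mol.
n(e⁻) = 2 × 2.788 = 5.577 mol.
Q = n(e⁻)·F = 5.577 × 96500 = 538100 C.
I = Q/t = 538100 / 2960.0 s = 182 A.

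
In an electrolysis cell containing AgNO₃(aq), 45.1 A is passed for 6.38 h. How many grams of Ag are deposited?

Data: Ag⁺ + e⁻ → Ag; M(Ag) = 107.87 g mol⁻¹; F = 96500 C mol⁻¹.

Q = I·t = 45.10 A × 22968 s = 1036000 C.
n(e⁻) = Q/F = 1036000 / 96500 = 10.73 mol.
Ag⁺ + e⁻ → Ag, so n(Ag) = n(e⁻)/1 = 10.73 mol.
m = n·M = 10.73 × 107.87 = 1160 g.

1160 g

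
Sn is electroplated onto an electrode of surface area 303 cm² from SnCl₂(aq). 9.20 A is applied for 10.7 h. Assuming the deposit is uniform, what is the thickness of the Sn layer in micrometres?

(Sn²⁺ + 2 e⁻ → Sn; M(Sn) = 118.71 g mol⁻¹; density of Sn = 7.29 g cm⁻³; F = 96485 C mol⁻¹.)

987 μm

Q = I·t = 9.200 × 38520 = 354400 C; n(e⁻) = 3.673 mol.
n(Sn) = n(e⁻)/2 = 1.836 mol, so m = 1.836 × 118.71 = 218.0 g.
Volume = m/ρ = 218.0 / 7.29 = 29.91 cm³.
Thickness = V/A = 29.91 / 303 = 0.0987 cm = 987 μm.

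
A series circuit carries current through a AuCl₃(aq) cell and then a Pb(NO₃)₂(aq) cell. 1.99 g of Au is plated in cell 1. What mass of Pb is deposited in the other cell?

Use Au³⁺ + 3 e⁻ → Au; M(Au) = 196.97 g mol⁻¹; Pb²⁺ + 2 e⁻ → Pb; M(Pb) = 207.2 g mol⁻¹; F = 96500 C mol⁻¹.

n(Au) = 1.99 / 196.97 = 0.01010 mol.
Since Au³⁺ + 3 e⁻ → Au, n(e⁻) passed = 3 × 0.01010 = 0.03031 mol.
Cells in series carry the same charge, so the same 0.03031 mol of electrons passes through cell 2.
Pb²⁺ + 2 e⁻ → Pb, so n(Pb) = 0.03031 / 2 = 0.01515 mol.
m(Pb) = 0.01515 × 207.2 = 3.14 g.

3.14 g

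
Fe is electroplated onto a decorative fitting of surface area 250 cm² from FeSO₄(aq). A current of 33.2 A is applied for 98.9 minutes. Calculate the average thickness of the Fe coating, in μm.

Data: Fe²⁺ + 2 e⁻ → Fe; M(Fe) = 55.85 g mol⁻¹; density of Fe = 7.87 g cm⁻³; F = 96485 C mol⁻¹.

290 μm

Q = I·t = 33.20 × 5934.0 = 197000 C; n(e⁻) = 2.042 mol.
n(Fe) = n(e⁻)/2 = 1.021 mol, so m = 1.021 × 55.85 = 57.02 g.
Volume = m/ρ = 57.02 / 7.87 = 7.245 cm³.
Thickness = V/A = 7.245 / 250 = 0.0290 cm = 290 μm.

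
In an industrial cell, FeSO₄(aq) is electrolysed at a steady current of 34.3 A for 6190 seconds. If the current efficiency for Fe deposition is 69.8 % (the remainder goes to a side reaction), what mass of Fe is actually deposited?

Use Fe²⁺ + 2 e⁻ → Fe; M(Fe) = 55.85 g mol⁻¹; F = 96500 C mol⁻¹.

Q = I·t = 34.30 × 6190.0 = 212300 C.
n(e⁻) = 212300/96500 = 2.200 mol; theoretically n(Fe) = 2.200/2 = 1.100 mol, m_theo = 61.44 g.
At 69.8 % efficiency, m_actual = 0.698 × 61.44 = 42.9 g.

42.9 g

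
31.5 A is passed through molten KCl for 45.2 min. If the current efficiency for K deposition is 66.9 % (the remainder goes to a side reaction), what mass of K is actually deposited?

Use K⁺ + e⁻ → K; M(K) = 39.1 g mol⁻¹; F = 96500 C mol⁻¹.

Q = I·t = 31.50 × 2712.0 = 85430 C.
n(e⁻) = 85430/96500 = 0.8853 mol; theoretically n(K) = 0.8853/1 = 0.8853 mol, m_theo = 34.61 g.
At 66.9 % efficiency, m_actual = 0.669 × 34.61 = 23.2 g.

23.2 g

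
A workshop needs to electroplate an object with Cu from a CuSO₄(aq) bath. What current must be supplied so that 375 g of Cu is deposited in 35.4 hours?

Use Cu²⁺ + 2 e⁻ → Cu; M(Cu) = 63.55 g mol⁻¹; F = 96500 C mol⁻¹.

8.94 A

n(Cu) = 375 / 63.55 = 5.901 mol.
n(e⁻) = 2 × 5.901 = 11.80 mol.
Q = n(e⁻)·F = 11.80 × 96500 = 1139000 C.
I = Q/t = 1139000 / 127440 s = 8.94 A.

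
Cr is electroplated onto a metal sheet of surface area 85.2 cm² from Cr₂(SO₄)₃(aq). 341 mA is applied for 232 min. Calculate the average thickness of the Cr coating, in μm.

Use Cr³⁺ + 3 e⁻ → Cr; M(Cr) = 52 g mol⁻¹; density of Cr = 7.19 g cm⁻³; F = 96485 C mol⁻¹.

Q = I·t = 0.3410 × 13920 = 4747 C; n(e⁻) = 0.04920 mol.
n(Cr) = n(e⁻)/3 = 0.01640 mol, so m = 0.01640 × 52 = 0.8527 g.
Volume = m/ρ = 0.8527 / 7.19 = 0.1186 cm³.
Thickness = V/A = 0.1186 / 85.2 = 0.00139 cm = 13.9 μm.

13.9 μm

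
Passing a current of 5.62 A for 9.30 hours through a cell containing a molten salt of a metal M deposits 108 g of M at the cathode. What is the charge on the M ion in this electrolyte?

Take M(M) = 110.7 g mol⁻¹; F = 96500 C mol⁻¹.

+2

Q = I·t = 5.620 A × 33480 s = 188200 C, so n(e⁻) = 188200/96500 = 1.950 mol.
n(M) deposited = 108 / 110.7 = 0.9756 mol.
Electrons per atom = n(e⁻)/n(M) = 1.950 / 0.9756 = 2.00 ≈ 2, so the ion is M²⁺.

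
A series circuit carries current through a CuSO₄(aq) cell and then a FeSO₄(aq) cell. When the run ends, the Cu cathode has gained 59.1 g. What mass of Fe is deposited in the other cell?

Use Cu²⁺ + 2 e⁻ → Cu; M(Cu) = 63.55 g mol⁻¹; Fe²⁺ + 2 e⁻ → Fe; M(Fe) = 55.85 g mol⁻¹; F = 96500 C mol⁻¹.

n(Cu) = 59.1 / 63.55 = 0.9300 mol.
Since Cu²⁺ + 2 e⁻ → Cu, n(e⁻) passed = 2 × 0.9300 = 1.860 mol.
Cells in series carry the same charge, so the same 1.860 mol of electrons passes through cell 2.
Fe²⁺ + 2 e⁻ → Fe, so n(Fe) = 1.860 / 2 = 0.9300 mol.
m(Fe) = 0.9300 × 55.85 = 51.9 g.

51.9 g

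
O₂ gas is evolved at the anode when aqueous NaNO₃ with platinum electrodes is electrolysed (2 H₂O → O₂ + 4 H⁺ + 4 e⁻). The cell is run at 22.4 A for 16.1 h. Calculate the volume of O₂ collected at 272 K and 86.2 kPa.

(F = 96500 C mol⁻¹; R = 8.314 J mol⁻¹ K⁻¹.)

88.2 L

Q = I·t = 22.40 A × 57960 s = 1298000 C.
n(e⁻) = Q/F = 1298000 / 96500 = 13.45 mol.
4 electrons are transferred per O₂ molecule, so n(O₂) = 13.45 / 4 = 3.363 mol.
V = nRT/P = (3.363 × 8.314 × 272) / (86.2 × 10³ Pa) = 0.0882 m³ = 88.2 L.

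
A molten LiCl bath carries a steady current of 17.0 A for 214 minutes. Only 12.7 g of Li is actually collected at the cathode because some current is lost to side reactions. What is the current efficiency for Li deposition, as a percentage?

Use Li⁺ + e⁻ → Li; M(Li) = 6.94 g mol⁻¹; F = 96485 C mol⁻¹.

80.9 %

Q = I·t = 17.00 × 12840 = 218300 C; n(e⁻) = 218300/96485 = 2.262 mol.
Theoretical n(Li) = n(e⁻)/1 = 2.262 mol, i.e. m_theo = 2.262 × 6.94 = 15.70 g.
Efficiency = m_actual / m_theo = 12.7 / 15.70 = 80.9 %.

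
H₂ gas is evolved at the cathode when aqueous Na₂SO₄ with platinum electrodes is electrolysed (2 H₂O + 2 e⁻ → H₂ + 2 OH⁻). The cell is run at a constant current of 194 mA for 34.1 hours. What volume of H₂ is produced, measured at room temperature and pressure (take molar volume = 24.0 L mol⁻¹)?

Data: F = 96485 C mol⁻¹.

2.96 L

Q = I·t = 0.1940 A × 122760 s = 23820 C.
n(e⁻) = Q/F = 23820 / 96485 = 0.2468 mol.
2 electrons are transferred per H₂ molecule, so n(H₂) = 0.2468 / 2 = 0.1234 mol.
V = n × V_m = 0.1234 × 24.0 = 2.96 L.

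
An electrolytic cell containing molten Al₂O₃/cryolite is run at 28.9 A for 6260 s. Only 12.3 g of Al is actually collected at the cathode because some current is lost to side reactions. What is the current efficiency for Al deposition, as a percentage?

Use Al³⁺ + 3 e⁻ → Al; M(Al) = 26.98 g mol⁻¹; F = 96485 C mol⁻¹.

Q = I·t = 28.90 × 6260.0 = 180900 C; n(e⁻) = 180900/96485 = 1.875 mol.
Theoretical n(Al) = n(e⁻)/3 = 0.6250 mol, i.e. m_theo = 0.6250 × 26.98 = 16.86 g.
Efficiency = m_actual / m_theo = 12.3 / 16.86 = 72.9 %.

72.9 %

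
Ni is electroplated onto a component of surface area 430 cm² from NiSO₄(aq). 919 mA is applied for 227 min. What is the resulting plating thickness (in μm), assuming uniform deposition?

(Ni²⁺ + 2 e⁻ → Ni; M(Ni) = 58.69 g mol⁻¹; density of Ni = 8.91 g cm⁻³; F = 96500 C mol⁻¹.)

9.93 μm

Q = I·t = 0.9190 × 13620 = 12520 C; n(e⁻) = 0.1297 mol.
n(Ni) = n(e⁻)/2 = 0.06485 mol, so m = 0.06485 × 58.69 = 3.806 g.
Volume = m/ρ = 3.806 / 8.91 = 0.4272 cm³.
Thickness = V/A = 0.4272 / 430 = 9.93 × 10⁻⁴ cm = 9.93 μm.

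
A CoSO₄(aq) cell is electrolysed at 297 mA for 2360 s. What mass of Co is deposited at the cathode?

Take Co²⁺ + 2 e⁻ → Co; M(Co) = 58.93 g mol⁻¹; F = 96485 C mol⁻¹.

0.214 g

Q = I·t = 0.2970 A × 2360.0 s = 700.9 C.
n(e⁻) = Q/F = 700.9 / 96485 = 0.007265 mol.
Co²⁺ + 2 e⁻ → Co, so n(Co) = n(e⁻)/2 = 0.003632 mol.
m = n·M = 0.003632 × 58.93 = 0.214 g.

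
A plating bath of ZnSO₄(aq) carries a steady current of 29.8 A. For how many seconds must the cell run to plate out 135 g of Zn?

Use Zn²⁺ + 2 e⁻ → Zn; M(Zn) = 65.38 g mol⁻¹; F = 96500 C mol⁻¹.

13400 s

n(Zn) = m/M = 135 / 65.38 = 2.065 mol.
Each Zn atom requires 2 electrons, so n(e⁻) = 2 × 2.065 = 4.130 mol.
Q = n(e⁻)·F = 4.130 × 96500 = 398500 C.
t = Q/I = 398500 / 29.80 A = 13370 s.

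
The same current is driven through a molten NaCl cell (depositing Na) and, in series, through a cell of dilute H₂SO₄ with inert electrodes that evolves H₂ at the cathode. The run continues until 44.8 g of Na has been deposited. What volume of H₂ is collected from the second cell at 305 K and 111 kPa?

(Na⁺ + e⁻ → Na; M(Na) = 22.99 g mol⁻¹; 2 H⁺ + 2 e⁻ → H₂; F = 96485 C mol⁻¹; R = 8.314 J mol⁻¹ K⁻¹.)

22.3 L

n(Na) = 44.8 / 22.99 = 1.949 mol, so n(e⁻) = 1 × 1.949 = 1.949 mol.
The cells are in series, so the same 1.949 mol of electrons passes through the second cell.
2 H⁺ + 2 e⁻ → H₂ — 2 mol e⁻ per mol H₂, so n(H₂) = 1.949/2 = 0.9743 mol.
V = nRT/P = (0.9743 × 8.314 × 305) / (111 × 10³) = 0.0223 m³ = 22.3 L.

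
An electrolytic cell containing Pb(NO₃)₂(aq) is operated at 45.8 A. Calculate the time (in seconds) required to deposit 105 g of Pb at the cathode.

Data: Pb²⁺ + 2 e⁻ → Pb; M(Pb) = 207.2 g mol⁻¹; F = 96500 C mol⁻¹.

n(Pb) = m/M = 105 / 207.2 = 0.5068 mol.
Each Pb atom requires 2 electrons, so n(e⁻) = 2 × 0.5068 = 1.014 mol.
Q = n(e⁻)·F = 1.014 × 96500 = 97800 C.
t = Q/I = 97800 / 45.80 A = 2135 s.

2140 s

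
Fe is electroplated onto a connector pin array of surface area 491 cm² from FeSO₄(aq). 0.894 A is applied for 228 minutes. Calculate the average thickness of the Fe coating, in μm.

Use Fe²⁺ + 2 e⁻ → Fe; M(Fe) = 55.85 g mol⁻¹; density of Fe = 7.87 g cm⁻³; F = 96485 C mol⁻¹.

Q = I·t = 0.8940 × 13680 = 12230 C; n(e⁻) = 0.1268 mol.
n(Fe) = n(e⁻)/2 = 0.06338 mol, so m = 0.06338 × 55.85 = 3.540 g.
Volume = m/ρ = 3.540 / 7.87 = 0.4498 cm³.
Thickness = V/A = 0.4498 / 491 = 9.16 × 10⁻⁴ cm = 9.16 μm.

9.16 μm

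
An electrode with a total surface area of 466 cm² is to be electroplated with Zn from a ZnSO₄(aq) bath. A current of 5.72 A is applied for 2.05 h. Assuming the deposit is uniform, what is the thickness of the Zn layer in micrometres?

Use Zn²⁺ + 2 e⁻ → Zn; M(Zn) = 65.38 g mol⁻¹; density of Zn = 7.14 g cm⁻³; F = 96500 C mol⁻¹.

43.0 μm

Q = I·t = 5.720 × 7380.0 = 42210 C; n(e⁻) = 0.4374 mol.
n(Zn) = n(e⁻)/2 = 0.2187 mol, so m = 0.2187 × 65.38 = 14.30 g.
Volume = m/ρ = 14.30 / 7.14 = 2.003 cm³.
Thickness = V/A = 2.003 / 466 = 0.00430 cm = 43.0 μm.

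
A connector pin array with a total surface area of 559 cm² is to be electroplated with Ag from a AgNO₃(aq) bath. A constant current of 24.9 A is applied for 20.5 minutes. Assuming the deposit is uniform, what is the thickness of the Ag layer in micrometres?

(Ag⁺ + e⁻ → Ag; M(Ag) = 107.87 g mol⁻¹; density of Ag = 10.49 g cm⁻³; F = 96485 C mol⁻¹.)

Q = I·t = 24.90 × 1230.0 = 30630 C; n(e⁻) = 0.3174 mol.
n(Ag) = n(e⁻)/1 = 0.3174 mol, so m = 0.3174 × 107.87 = 34.24 g.
Volume = m/ρ = 34.24 / 10.49 = 3.264 cm³.
Thickness = V/A = 3.264 / 559 = 0.00584 cm = 58.4 μm.

58.4 μm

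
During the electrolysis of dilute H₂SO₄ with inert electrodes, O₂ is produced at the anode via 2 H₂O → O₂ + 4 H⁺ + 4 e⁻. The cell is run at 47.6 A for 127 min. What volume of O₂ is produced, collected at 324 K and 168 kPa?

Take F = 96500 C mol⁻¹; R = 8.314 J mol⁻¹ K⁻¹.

Q = I·t = 47.60 A × 7620.0 s = 362700 C.
n(e⁻) = Q/F = 362700 / 96500 = 3.759 mol.
4 electrons are transferred per O₂ molecule, so n(O₂) = 3.759 / 4 = 0.9397 mol.
V = nRT/P = (0.9397 × 8.314 × 324) / (168 × 10³ Pa) = 0.0151 m³ = 15.1 L.

15.1 L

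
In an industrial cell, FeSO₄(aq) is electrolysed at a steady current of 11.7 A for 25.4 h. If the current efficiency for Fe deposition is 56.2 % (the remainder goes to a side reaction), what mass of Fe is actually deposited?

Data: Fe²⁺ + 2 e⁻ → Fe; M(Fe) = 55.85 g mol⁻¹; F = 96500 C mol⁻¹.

Q = I·t = 11.70 × 91440 = 1070000 C.
n(e⁻) = 1070000/96500 = 11.09 mol; theoretically n(Fe) = 11.09/2 = 5.543 mol, m_theo = 309.6 g.
At 56.2 % efficiency, m_actual = 0.562 × 309.6 = 174 g.

174 g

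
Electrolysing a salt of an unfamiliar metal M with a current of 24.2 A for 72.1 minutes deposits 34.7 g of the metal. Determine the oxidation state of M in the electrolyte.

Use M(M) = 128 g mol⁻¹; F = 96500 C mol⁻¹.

Q = I·t = 24.20 A × 4326.0 s = 104700 C, so n(e⁻) = 104700/96500 = 1.085 mol.
n(M) deposited = 34.7 / 128 = 0.2711 mol.
Electrons per atom = n(e⁻)/n(M) = 1.085 / 0.2711 = 4.00 ≈ 4, so the ion is M⁴⁺.

+4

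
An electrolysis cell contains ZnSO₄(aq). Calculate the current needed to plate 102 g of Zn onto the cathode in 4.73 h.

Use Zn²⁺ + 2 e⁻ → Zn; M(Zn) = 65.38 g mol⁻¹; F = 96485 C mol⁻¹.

n(Zn) = 102 / 65.38 = 1.560 mol.
n(e⁻) = 2 × 1.560 = 3.120 mol.
Q = n(e⁻)·F = 3.120 × 96485 = 301100 C.
I = Q/t = 301100 / 17028 s = 17.7 A.

17.7 A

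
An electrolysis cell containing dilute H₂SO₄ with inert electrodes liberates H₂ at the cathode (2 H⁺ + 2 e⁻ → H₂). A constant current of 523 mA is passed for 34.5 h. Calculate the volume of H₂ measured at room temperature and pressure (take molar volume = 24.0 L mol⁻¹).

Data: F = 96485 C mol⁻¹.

8.08 L

Q = I·t = 0.5230 A × 124200 s = 64960 C.
n(e⁻) = Q/F = 64960 / 96485 = 0.6732 mol.
2 electrons are transferred per H₂ molecule, so n(H₂) = 0.6732 / 2 = 0.3366 mol.
V = n × V_m = 0.3366 × 24.0 = 8.08 L.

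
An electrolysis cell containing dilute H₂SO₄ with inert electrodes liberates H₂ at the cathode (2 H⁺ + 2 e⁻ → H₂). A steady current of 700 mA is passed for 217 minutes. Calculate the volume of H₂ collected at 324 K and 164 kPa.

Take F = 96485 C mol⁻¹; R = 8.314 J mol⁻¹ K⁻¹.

Q = I·t = 0.7000 A × 13020 s = 9114 C.
n(e⁻) = Q/F = 9114 / 96485 = 0.09446 mol.
2 electrons are transferred per H₂ molecule, so n(H₂) = 0.09446 / 2 = 0.04723 mol.
V = nRT/P = (0.04723 × 8.314 × 324) / (164 × 10³ Pa) = 7.76 × 10⁻⁴ m³ = 0.776 L.

0.776 L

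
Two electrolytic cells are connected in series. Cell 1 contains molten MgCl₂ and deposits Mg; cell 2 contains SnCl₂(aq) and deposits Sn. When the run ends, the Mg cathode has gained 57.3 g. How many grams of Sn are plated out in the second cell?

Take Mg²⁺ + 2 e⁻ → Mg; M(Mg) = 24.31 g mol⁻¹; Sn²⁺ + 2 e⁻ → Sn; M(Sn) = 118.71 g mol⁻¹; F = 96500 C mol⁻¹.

280 g

n(Mg) = 57.3 / 24.31 = 2.357 mol.
Since Mg²⁺ + 2 e⁻ → Mg, n(e⁻) passed = 2 × 2.357 = 4.714 mol.
Cells in series carry the same charge, so the same 4.714 mol of electrons passes through cell 2.
Sn²⁺ + 2 e⁻ → Sn, so n(Sn) = 4.714 / 2 = 2.357 mol.
m(Sn) = 2.357 × 118.71 = 280 g.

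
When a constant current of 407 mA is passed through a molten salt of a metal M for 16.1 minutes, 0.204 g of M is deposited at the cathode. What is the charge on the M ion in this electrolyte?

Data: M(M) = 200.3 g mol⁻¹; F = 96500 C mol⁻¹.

+4

Q = I·t = 0.4070 A × 966.00 s = 393.2 C, so n(e⁻) = 393.2/96500 = 0.004074 mol.
n(M) deposited = 0.204 / 200.3 = 0.001018 mol.
Electrons per atom = n(e⁻)/n(M) = 0.004074 / 0.001018 = 4.00 ≈ 4, so the ion is M⁴⁺.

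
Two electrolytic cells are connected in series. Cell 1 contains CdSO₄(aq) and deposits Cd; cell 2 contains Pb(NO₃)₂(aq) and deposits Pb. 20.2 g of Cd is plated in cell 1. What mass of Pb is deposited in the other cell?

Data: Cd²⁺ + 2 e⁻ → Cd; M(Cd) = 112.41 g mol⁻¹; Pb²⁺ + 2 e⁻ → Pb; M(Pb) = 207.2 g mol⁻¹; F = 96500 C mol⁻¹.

37.2 g

n(Cd) = 20.2 / 112.41 = 0.1797 mol.
Since Cd²⁺ + 2 e⁻ → Cd, n(e⁻) passed = 2 × 0.1797 = 0.3594 mol.
Cells in series carry the same charge, so the same 0.3594 mol of electrons passes through cell 2.
Pb²⁺ + 2 e⁻ → Pb, so n(Pb) = 0.3594 / 2 = 0.1797 mol.
m(Pb) = 0.1797 × 207.2 = 37.2 g.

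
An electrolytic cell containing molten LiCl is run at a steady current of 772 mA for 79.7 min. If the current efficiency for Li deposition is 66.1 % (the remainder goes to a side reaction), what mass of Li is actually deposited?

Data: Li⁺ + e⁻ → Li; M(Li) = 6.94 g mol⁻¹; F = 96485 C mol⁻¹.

Q = I·t = 0.7720 × 4782.0 = 3692 C.
n(e⁻) = 3692/96485 = 0.03826 mol; theoretically n(Li) = 0.03826/1 = 0.03826 mol, m_theo = 0.2655 g.
At 66.1 % efficiency, m_actual = 0.661 × 0.2655 = 0.176 g.

0.176 g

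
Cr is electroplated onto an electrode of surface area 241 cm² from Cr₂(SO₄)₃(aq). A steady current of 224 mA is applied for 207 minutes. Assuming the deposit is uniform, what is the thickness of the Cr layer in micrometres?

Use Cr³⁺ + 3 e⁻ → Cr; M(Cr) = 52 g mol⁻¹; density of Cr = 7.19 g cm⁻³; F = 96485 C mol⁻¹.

2.88 μm

Q = I·t = 0.2240 × 12420 = 2782 C; n(e⁻) = 0.02883 mol.
n(Cr) = n(e⁻)/3 = 0.009611 mol, so m = 0.009611 × 52 = 0.4998 g.
Volume = m/ρ = 0.4998 / 7.19 = 0.06951 cm³.
Thickness = V/A = 0.06951 / 241 = 2.88 × 10⁻⁴ cm = 2.88 μm.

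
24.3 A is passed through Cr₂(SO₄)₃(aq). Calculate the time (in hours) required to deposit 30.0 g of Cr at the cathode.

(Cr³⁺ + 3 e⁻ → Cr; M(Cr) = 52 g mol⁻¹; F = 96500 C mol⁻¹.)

n(Cr) = m/M = 30.0 / 52 = 0.5769 mol.
Each Cr atom requires 3 electrons, so n(e⁻) = 3 × 0.5769 = 1.731 mol.
Q = n(e⁻)·F = 1.731 × 96500 = 167000 C.
t = Q/I = 167000 / 24.30 A = 6873 s = 1.91 h.

1.91 h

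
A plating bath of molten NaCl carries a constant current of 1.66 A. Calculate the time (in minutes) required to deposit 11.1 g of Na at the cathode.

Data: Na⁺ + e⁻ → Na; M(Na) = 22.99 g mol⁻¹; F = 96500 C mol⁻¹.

468 min

n(Na) = m/M = 11.1 / 22.99 = 0.4828 mol.
Each Na atom requires 1 electron, so n(e⁻) = 1 × 0.4828 = 0.4828 mol.
Q = n(e⁻)·F = 0.4828 × 96500 = 46590 C.
t = Q/I = 46590 / 1.660 A = 28070 s = 468 min.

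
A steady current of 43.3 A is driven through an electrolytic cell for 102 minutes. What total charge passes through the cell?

Q = I·t = 43.30 A × 6120.0 s = 2.65 × 10⁵ C.

2.65 × 10⁵ C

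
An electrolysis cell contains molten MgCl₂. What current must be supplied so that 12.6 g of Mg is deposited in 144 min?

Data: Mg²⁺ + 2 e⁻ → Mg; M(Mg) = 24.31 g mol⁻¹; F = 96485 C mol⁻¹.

n(Mg) = 12.6 / 24.31 = 0.5183 mol.
n(e⁻) = 2 × 0.5183 = 1.037 mol.
Q = n(e⁻)·F = 1.037 × 96485 = 100000 C.
I = Q/t = 100000 / 8640.0 s = 11.6 A.

11.6 A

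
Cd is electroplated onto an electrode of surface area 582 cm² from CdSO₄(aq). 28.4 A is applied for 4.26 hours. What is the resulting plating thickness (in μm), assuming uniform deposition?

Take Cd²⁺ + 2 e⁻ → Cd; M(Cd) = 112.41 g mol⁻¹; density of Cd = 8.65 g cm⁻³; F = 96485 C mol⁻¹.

Q = I·t = 28.40 × 15336 = 435500 C; n(e⁻) = 4.514 mol.
n(Cd) = n(e⁻)/2 = 2.257 mol, so m = 2.257 × 112.41 = 253.7 g.
Volume = m/ρ = 253.7 / 8.65 = 29.33 cm³.
Thickness = V/A = 29.33 / 582 = 0.0504 cm = 504 μm.

504 μm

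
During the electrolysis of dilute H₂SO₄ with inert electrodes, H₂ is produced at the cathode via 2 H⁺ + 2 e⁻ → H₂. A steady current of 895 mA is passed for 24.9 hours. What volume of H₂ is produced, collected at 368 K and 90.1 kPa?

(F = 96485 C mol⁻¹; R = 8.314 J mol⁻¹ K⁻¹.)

Q = I·t = 0.8950 A × 89640 s = 80230 C.
n(e⁻) = Q/F = 80230 / 96485 = 0.8315 mol.
2 electrons are transferred per H₂ molecule, so n(H₂) = 0.8315 / 2 = 0.4158 mol.
V = nRT/P = (0.4158 × 8.314 × 368) / (90.1 × 10³ Pa) = 0.0141 m³ = 14.1 L.

14.1 L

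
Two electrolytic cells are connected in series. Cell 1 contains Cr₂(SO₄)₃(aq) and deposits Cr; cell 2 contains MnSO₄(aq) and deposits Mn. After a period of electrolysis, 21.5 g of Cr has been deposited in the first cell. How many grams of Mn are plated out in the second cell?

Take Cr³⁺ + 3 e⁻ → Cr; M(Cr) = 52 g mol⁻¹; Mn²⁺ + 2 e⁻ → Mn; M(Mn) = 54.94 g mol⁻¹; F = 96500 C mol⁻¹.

34.1 g

n(Cr) = 21.5 / 52 = 0.4135 mol.
Since Cr³⁺ + 3 e⁻ → Cr, n(e⁻) passed = 3 × 0.4135 = 1.240 mol.
Cells in series carry the same charge, so the same 1.240 mol of electrons passes through cell 2.
Mn²⁺ + 2 e⁻ → Mn, so n(Mn) = 1.240 / 2 = 0.6202 mol.
m(Mn) = 0.6202 × 54.94 = 34.1 g.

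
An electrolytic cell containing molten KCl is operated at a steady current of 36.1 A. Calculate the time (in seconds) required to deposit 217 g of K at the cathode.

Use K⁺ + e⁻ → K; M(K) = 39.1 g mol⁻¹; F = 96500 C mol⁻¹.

14800 s

n(K) = m/M = 217 / 39.1 = 5.550 mol.
Each K atom requires 1 electron, so n(e⁻) = 1 × 5.550 = 5.550 mol.
Q = n(e⁻)·F = 5.550 × 96500 = 535600 C.
t = Q/I = 535600 / 36.10 A = 14840 s.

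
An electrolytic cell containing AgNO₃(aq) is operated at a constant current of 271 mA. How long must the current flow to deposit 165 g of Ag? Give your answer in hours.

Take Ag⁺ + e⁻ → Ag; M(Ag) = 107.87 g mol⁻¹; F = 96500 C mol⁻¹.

151 h

n(Ag) = m/M = 165 / 107.87 = 1.530 mol.
Each Ag atom requires 1 electron, so n(e⁻) = 1 × 1.530 = 1.530 mol.
Q = n(e⁻)·F = 1.530 × 96500 = 147600 C.
t = Q/I = 147600 / 0.2710 A = 544700 s = 151 h.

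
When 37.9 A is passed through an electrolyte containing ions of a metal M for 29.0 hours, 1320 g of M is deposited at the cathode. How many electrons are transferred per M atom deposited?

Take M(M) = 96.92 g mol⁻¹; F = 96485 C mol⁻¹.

3

Q = I·t = 37.90 A × 104400 s = 3957000 C, so n(e⁻) = 3957000/96485 = 41.01 mol.
n(M) deposited = 1320 / 96.92 = 13.62 mol.
Electrons per atom = n(e⁻)/n(M) = 41.01 / 13.62 = 3.01 ≈ 3, so the ion is M³⁺.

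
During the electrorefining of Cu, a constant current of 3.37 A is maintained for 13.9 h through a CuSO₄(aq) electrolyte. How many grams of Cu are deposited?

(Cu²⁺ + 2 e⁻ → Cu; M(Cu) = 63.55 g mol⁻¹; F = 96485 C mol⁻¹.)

55.5 g

Q = I·t = 3.370 A × 50040 s = 168600 C.
n(e⁻) = Q/F = 168600 / 96485 = 1.748 mol.
Cu²⁺ + 2 e⁻ → Cu, so n(Cu) = n(e⁻)/2 = 0.8739 mol.
m = n·M = 0.8739 × 63.55 = 55.5 g.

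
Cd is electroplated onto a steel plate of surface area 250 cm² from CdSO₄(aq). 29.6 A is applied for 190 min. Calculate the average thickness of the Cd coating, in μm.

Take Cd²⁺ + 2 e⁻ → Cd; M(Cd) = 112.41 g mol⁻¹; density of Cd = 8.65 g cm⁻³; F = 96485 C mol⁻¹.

909 μm

Q = I·t = 29.60 × 11400 = 337400 C; n(e⁻) = 3.497 mol.
n(Cd) = n(e⁻)/2 = 1.749 mol, so m = 1.749 × 112.41 = 196.6 g.
Volume = m/ρ = 196.6 / 8.65 = 22.72 cm³.
Thickness = V/A = 22.72 / 250 = 0.0909 cm = 909 μm.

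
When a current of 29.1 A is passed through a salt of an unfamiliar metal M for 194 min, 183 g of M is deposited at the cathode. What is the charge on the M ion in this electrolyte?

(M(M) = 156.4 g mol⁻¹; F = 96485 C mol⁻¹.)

+3

Q = I·t = 29.10 A × 11640 s = 338700 C, so n(e⁻) = 338700/96485 = 3.511 mol.
n(M) deposited = 183 / 156.4 = 1.170 mol.
Electrons per atom = n(e⁻)/n(M) = 3.511 / 1.170 = 3.00 ≈ 3, so the ion is M³⁺.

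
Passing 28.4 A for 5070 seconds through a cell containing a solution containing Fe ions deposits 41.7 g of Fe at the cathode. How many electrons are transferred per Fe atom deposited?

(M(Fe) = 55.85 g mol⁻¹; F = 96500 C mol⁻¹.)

2

Q = I·t = 28.40 A × 5070.0 s = 144000 C, so n(e⁻) = 144000/96500 = 1.492 mol.
n(Fe) deposited = 41.7 / 55.85 = 0.7466 mol.
Electrons per atom = n(e⁻)/n(Fe) = 1.492 / 0.7466 = 2.00 ≈ 2, so the ion is Fe²⁺.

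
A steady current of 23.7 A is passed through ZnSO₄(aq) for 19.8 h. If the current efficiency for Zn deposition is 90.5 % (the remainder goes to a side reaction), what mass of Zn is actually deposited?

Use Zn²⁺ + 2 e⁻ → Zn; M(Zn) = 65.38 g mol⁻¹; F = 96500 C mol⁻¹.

Q = I·t = 23.70 × 71280 = 1689000 C.
n(e⁻) = 1689000/96500 = 17.51 mol; theoretically n(Zn) = 17.51/2 = 8.753 mol, m_theo = 572.3 g.
At 90.5 % efficiency, m_actual = 0.905 × 572.3 = 518 g.

518 g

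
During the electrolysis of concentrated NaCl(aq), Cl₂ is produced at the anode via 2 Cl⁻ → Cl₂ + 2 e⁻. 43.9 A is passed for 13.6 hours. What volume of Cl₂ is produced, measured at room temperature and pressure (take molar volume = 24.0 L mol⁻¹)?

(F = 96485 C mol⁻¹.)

Q = I·t = 43.90 A × 48960 s = 2149000 C.
n(e⁻) = Q/F = 2149000 / 96485 = 22.28 mol.
2 electrons are transferred per Cl₂ molecule, so n(Cl₂) = 22.28 / 2 = 11.14 mol.
V = n × V_m = 11.14 × 24.0 = 267 L.

267 L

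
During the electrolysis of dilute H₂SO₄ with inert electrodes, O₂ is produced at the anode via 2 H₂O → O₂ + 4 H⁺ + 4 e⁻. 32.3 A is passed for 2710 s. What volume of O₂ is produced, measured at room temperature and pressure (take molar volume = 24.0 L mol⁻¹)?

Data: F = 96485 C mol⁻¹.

5.44 L

Q = I·t = 32.30 A × 2710.0 s = 87530 C.
n(e⁻) = Q/F = 87530 / 96485 = 0.9072 mol.
4 electrons are transferred per O₂ molecule, so n(O₂) = 0.9072 / 4 = 0.2268 mol.
V = n × V_m = 0.2268 × 24.0 = 5.44 L.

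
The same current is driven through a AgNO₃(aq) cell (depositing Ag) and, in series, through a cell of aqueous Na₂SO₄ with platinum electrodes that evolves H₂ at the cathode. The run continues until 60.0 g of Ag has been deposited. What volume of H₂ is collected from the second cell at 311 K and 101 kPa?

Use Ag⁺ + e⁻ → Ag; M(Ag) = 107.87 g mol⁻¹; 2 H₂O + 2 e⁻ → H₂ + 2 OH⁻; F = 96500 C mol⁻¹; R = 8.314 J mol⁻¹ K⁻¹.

7.12 L

n(Ag) = 60.0 / 107.87 = 0.5562 mol, so n(e⁻) = 1 × 0.5562 = 0.5562 mol.
The cells are in series, so the same 0.5562 mol of electrons passes through the second cell.
2 H₂O + 2 e⁻ → H₂ + 2 OH⁻ — 2 mol e⁻ per mol H₂, so n(H₂) = 0.5562/2 = 0.2781 mol.
V = nRT/P = (0.2781 × 8.314 × 311) / (101 × 10³) = 0.00712 m³ = 7.12 L.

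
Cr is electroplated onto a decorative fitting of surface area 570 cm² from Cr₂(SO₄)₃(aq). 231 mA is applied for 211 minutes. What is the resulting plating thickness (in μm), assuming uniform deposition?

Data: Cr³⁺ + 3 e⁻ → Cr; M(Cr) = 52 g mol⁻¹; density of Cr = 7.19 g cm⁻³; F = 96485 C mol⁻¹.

Q = I·t = 0.2310 × 12660 = 2924 C; n(e⁻) = 0.03031 mol.
n(Cr) = n(e⁻)/3 = 0.01010 mol, so m = 0.01010 × 52 = 0.5254 g.
Volume = m/ρ = 0.5254 / 7.19 = 0.07307 cm³.
Thickness = V/A = 0.07307 / 570 = 1.28 × 10⁻⁴ cm = 1.28 μm.

1.28 μm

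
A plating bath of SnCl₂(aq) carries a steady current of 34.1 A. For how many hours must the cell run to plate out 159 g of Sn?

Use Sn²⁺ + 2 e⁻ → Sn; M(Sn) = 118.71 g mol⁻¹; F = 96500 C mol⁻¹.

2.11 h

n(Sn) = m/M = 159 / 118.71 = 1.339 mol.
Each Sn atom requires 2 electrons, so n(e⁻) = 2 × 1.339 = 2.679 mol.
Q = n(e⁻)·F = 2.679 × 96500 = 258500 C.
t = Q/I = 258500 / 34.10 A = 7581 s = 2.11 h.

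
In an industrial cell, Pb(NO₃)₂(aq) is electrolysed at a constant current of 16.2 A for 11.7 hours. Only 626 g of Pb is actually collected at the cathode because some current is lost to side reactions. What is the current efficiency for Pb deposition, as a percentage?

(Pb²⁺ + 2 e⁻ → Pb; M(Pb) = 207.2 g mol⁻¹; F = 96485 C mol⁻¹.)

85.4 %

Q = I·t = 16.20 × 42120 = 682300 C; n(e⁻) = 682300/96485 = 7.072 mol.
Theoretical n(Pb) = n(e⁻)/2 = 3.536 mol, i.e. m_theo = 3.536 × 207.2 = 732.7 g.
Efficiency = m_actual / m_theo = 626 / 732.7 = 85.4 %.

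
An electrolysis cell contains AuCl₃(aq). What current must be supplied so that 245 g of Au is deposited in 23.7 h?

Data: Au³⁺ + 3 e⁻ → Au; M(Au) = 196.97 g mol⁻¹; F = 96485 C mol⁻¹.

n(Au) = 245 / 196.97 = 1.244 mol.
n(e⁻) = 3 × 1.244 = 3.732 mol.
Q = n(e⁻)·F = 3.732 × 96485 = 360000 C.
I = Q/t = 360000 / 85320 s = 4.22 A.

4.22 A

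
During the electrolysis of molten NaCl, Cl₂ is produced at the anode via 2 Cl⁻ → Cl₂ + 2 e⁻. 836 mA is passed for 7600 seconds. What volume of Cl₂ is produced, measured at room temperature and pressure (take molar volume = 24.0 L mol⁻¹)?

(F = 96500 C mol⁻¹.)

0.790 L

Q = I·t = 0.8360 A × 7600.0 s = 6354 C.
n(e⁻) = Q/F = 6354 / 96500 = 0.06584 mol.
2 electrons are transferred per Cl₂ molecule, so n(Cl₂) = 0.06584 / 2 = 0.03292 mol.
V = n × V_m = 0.03292 × 24.0 = 0.790 L.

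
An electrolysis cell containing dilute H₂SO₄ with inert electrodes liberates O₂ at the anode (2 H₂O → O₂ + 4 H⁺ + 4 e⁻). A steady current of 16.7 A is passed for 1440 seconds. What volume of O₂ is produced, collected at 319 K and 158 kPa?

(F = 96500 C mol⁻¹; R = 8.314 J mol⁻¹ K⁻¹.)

1.05 L

Q = I·t = 16.70 A × 1440.0 s = 24050 C.
n(e⁻) = Q/F = 24050 / 96500 = 0.2492 mol.
4 electrons are transferred per O₂ molecule, so n(O₂) = 0.2492 / 4 = 0.06230 mol.
V = nRT/P = (0.06230 × 8.314 × 319) / (158 × 10³ Pa) = 0.00105 m³ = 1.05 L.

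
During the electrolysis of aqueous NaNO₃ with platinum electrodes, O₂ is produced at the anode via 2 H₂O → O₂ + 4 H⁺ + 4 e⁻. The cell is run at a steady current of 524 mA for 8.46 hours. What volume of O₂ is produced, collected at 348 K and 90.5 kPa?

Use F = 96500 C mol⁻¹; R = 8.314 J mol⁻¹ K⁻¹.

Q = I·t = 0.5240 A × 30456 s = 15960 C.
n(e⁻) = Q/F = 15960 / 96500 = 0.1654 mol.
4 electrons are transferred per O₂ molecule, so n(O₂) = 0.1654 / 4 = 0.04134 mol.
V = nRT/P = (0.04134 × 8.314 × 348) / (90.5 × 10³ Pa) = 0.00132 m³ = 1.32 L.

1.32 L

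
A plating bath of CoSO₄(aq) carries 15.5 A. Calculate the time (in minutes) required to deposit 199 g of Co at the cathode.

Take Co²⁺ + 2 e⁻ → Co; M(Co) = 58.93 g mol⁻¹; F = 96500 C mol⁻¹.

n(Co) = m/M = 199 / 58.93 = 3.377 mol.
Each Co atom requires 2 electrons, so n(e⁻) = 2 × 3.377 = 6.754 mol.
Q = n(e⁻)·F = 6.754 × 96500 = 651700 C.
t = Q/I = 651700 / 15.50 A = 42050 s = 701 min.

701 min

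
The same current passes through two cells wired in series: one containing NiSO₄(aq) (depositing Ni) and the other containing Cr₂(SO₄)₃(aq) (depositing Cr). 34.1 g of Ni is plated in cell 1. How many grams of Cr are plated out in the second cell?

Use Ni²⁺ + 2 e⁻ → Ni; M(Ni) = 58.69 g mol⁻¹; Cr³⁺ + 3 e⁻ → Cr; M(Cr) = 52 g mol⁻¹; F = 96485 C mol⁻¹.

20.1 g

n(Ni) = 34.1 / 58.69 = 0.5810 mol.
Since Ni²⁺ + 2 e⁻ → Ni, n(e⁻) passed = 2 × 0.5810 = 1.162 mol.
Cells in series carry the same charge, so the same 1.162 mol of electrons passes through cell 2.
Cr³⁺ + 3 e⁻ → Cr, so n(Cr) = 1.162 / 3 = 0.3873 mol.
m(Cr) = 0.3873 × 52 = 20.1 g.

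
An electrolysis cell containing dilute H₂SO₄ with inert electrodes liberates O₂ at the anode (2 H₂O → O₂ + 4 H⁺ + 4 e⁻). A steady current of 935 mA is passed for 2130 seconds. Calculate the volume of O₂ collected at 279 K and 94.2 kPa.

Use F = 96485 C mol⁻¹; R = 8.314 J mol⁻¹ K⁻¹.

Q = I·t = 0.9350 A × 2130.0 s = 1992 C.
n(e⁻) = Q/F = 1992 / 96485 = 0.02064 mol.
4 electrons are transferred per O₂ molecule, so n(O₂) = 0.02064 / 4 = 0.005160 mol.
V = nRT/P = (0.005160 × 8.314 × 279) / (94.2 × 10³ Pa) = 1.27 × 10⁻⁴ m³ = 0.127 L.

0.127 L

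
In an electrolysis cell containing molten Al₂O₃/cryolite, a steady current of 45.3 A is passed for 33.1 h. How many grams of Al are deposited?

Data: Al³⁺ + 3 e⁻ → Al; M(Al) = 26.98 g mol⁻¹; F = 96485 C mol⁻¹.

503 g

Q = I·t = 45.30 A × 119160 s = 5398000 C.
n(e⁻) = Q/F = 5398000 / 96485 = 55.95 mol.
Al³⁺ + 3 e⁻ → Al, so n(Al) = n(e⁻)/3 = 18.65 mol.
m = n·M = 18.65 × 26.98 = 503 g.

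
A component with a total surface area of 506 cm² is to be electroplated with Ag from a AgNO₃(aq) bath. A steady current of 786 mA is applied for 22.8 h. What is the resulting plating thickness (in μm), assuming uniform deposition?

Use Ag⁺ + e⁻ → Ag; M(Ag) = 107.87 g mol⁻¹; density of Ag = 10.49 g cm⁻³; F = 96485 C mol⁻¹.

Q = I·t = 0.7860 × 82080 = 64510 C; n(e⁻) = 0.6687 mol.
n(Ag) = n(e⁻)/1 = 0.6687 mol, so m = 0.6687 × 107.87 = 72.13 g.
Volume = m/ρ = 72.13 / 10.49 = 6.876 cm³.
Thickness = V/A = 6.876 / 506 = 0.0136 cm = 136 μm.

136 μm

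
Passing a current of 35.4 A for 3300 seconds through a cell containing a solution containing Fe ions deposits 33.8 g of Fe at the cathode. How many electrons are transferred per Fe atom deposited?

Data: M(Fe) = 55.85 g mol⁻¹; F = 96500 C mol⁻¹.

2

Q = I·t = 35.40 A × 3300.0 s = 116800 C, so n(e⁻) = 116800/96500 = 1.211 mol.
n(Fe) deposited = 33.8 / 55.85 = 0.6052 mol.
Electrons per atom = n(e⁻)/n(Fe) = 1.211 / 0.6052 = 2.00 ≈ 2, so the ion is Fe²⁺.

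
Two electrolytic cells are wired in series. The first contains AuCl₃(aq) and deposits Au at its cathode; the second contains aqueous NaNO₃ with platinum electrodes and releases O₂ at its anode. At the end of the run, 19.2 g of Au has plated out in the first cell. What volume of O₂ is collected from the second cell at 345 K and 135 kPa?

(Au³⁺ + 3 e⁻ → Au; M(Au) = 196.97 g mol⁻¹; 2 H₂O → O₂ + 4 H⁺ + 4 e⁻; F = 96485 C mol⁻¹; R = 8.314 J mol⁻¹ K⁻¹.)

1.55 L

n(Au) = 19.2 / 196.97 = 0.09748 mol, so n(e⁻) = 3 × 0.09748 = 0.2924 mol.
The cells are in series, so the same 0.2924 mol of electrons passes through the second cell.
2 H₂O → O₂ + 4 H⁺ + 4 e⁻ — 4 mol e⁻ per mol O₂, so n(O₂) = 0.2924/4 = 0.07311 mol.
V = nRT/P = (0.07311 × 8.314 × 345) / (135 × 10³) = 0.00155 m³ = 1.55 L.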